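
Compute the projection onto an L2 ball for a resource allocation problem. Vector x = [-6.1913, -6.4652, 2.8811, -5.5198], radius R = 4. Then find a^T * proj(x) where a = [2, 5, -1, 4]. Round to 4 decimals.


Step 1: Compute ||x|| (intermediates to 6 decimals).
||x|| = sqrt((-6.1913)^2 + (-6.4652)^2 + 2.8811^2 + (-5.5198)^2) = 10.904125
Step 2: Project.
Since ||x|| > R, scale = R/||x|| = 4/10.904125 = 0.366834, proj(x) = scale * x
proj(x) = [-2.271179, -2.371655, 1.056885, -2.02485]
Step 3: Dot product.
a^T * proj(x) = 2*(-2.271179) + 5*(-2.371655) - 1*1.056885 + 4*(-2.02485) = -25.5569


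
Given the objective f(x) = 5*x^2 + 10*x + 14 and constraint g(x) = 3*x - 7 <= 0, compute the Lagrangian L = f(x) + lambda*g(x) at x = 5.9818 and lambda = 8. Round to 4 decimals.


Step 1: Evaluate f(x).
f(5.9818) = 5*5.9818^2 + 10*5.9818 + 14 = 252.7277
Step 2: Evaluate g(x).
g(5.9818) = 3*5.9818 - 7 = 10.9454
Step 3: Compute Lagrangian.
L = 252.7277 + 8*10.9454 = 340.2909


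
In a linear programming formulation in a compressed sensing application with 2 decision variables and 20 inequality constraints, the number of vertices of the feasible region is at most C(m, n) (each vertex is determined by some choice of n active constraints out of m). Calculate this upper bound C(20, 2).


Each vertex corresponds to some choice of n active constraints out of m, so the number of vertices is at most C(m, n) = m! / (n!(m-n)!).
m = 20, n = 2
Numerator: 20 * 19
Denominator: 2! = 2
C(20, 2) = 190


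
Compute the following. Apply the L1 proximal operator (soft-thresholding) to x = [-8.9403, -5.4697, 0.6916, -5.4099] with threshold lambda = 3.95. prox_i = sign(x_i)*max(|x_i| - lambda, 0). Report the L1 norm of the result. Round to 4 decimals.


Soft-thresholding with lambda = 3.95:
prox(-8.9403) = sign(-8.9403)*max(|-8.9403| - 3.95, 0) = -4.9903
prox(-5.4697) = sign(-5.4697)*max(|-5.4697| - 3.95, 0) = -1.5197
prox(0.6916) = sign(0.6916)*max(|0.6916| - 3.95, 0) = 0.0
prox(-5.4099) = sign(-5.4099)*max(|-5.4099| - 3.95, 0) = -1.4599
prox(x) = [-4.9903, -1.5197, 0.0, -1.4599]
||prox(x)||_1 = 4.9903 + 1.5197 + 0.0 + 1.4599 = 7.9699


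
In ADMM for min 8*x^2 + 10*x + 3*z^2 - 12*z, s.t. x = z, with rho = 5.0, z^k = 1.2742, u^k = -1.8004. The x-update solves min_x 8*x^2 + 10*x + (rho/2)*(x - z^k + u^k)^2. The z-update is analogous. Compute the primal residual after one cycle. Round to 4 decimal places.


ADMM iteration with rho = 5.0, z^k = 1.2742, u^k = -1.8004
Step 1: x-update.
Minimize 8*x^2 + 10*x + (5.0/2)*(x - 1.2742 - 1.8004)^2
FOC: (2*8 + 5.0)*x = -10 + 5.0*(1.2742 + 1.8004)
x^{k+1} = 0.2559
Step 2: z-update.
Minimize 3*z^2 - 12*z + (5.0/2)*(0.2559 - z - 1.8004)^2
FOC: (2*3 + 5.0)*z = 12 + 5.0*(0.2559 - 1.8004)
z^{k+1} = 0.3888
Step 3: u-update.
u^{k+1} = -1.8004 + 0.2559 - 0.3888 = -1.9334
Step 4: Primal residual = |0.2559 - 0.3888| = 0.133


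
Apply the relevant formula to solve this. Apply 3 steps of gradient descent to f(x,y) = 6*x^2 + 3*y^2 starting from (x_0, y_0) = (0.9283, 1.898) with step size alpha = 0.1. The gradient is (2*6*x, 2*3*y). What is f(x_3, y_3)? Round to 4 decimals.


Gradient descent on f(x,y) = 6*x^2 + 3*y^2.
Starting point: (0.9283, 1.898), alpha = 0.1
Step 1: grad_x = 2*6*0.9283 = 11.1396, grad_y = 2*3*1.898 = 11.388
  x_1 = 0.9283 - 0.1*11.1396 = -0.1857
  y_1 = 1.898 - 0.1*11.388 = 0.7592
Step 2: grad_x = 2*6*-0.1857 = -2.2279, grad_y = 2*3*0.7592 = 4.5552
  x_2 = -0.1857 - 0.1*-2.2279 = 0.0371
  y_2 = 0.7592 - 0.1*4.5552 = 0.3037
Step 3: grad_x = 2*6*0.0371 = 0.4456, grad_y = 2*3*0.3037 = 1.8221
  x_3 = 0.0371 - 0.1*0.4456 = -0.0074
  y_3 = 0.3037 - 0.1*1.8221 = 0.1215
f(-0.0074, 0.1215) = 6*(-0.0074)^2 + 3*0.1215^2 = 0.0446


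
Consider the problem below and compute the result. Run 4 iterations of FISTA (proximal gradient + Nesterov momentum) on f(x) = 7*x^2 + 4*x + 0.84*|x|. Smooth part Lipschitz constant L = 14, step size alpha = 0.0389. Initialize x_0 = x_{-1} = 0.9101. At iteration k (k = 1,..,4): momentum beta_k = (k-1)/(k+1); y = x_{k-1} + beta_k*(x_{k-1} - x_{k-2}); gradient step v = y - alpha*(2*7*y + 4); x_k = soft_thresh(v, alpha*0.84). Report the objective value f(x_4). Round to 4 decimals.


FISTA on f(x) = 7*x^2 + 4*x + 0.84*|x|
L = 14, alpha = 0.0389
Iteration 1: beta = 0.0, y = 0.9101 + 0.0*(0.9101 - 0.9101) = 0.9101
  grad(y) = 16.7414, v = y - alpha*grad = 0.2589
  prox(v) = soft_thresh(0.2589, 0.0327) = 0.2262
Iteration 2: beta = 0.3333, y = 0.2262 + 0.3333*(0.2262 - 0.9101) = -0.0018
  grad(y) = 3.975, v = y - alpha*grad = -0.1564
  prox(v) = soft_thresh(-0.1564, 0.0327) = -0.1237
Iteration 3: beta = 0.5, y = -0.1237 + 0.5*(-0.1237 - 0.2262) = -0.2987
  grad(y) = -0.1818, v = y - alpha*grad = -0.2916
  prox(v) = soft_thresh(-0.2916, 0.0327) = -0.259
Iteration 4: beta = 0.6, y = -0.259 + 0.6*(-0.259 + 0.1237) = -0.3401
  grad(y) = -0.7611, v = y - alpha*grad = -0.3105
  prox(v) = soft_thresh(-0.3105, 0.0327) = -0.2778
f(x_4) = 7*(-0.2778)^2 + 4*(-0.2778) + 0.84*|-0.2778| = -0.3376


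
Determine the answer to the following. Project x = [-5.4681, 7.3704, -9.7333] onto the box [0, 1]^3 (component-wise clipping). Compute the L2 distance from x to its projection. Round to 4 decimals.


Project each component onto [0, 1].
clip(-5.4681) = 0.0, clip(7.3704) = 1.0, clip(-9.7333) = 0.0
Projection = [0.0, 1.0, 0.0]
Squared diffs: [29.9001, 40.582, 94.7371]
Distance = sqrt(165.2192) = 12.8538


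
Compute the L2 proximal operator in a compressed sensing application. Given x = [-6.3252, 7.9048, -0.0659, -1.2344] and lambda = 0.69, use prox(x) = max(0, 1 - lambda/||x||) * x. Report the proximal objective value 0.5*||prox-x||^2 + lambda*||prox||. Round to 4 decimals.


Step 1: Compute ||x||.
||x|| = 10.1991
Step 2: Compute scaling factor.
scale = max(0, 1 - 0.69/10.1991) = 0.9323
Step 3: prox(x) = [-5.8973, 7.37, -0.0614, -1.1509]
||prox(x)|| = 9.5091
Step 4: Proximal objective.
0.5*||prox-x||^2 = 0.2381
lambda*||prox|| = 6.5613
Total = 6.7993


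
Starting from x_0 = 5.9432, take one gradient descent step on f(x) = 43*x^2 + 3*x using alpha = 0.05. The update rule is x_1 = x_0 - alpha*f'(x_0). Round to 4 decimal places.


We compute the gradient at x_0 and apply the update.
f'(x) = 86*x + 3
f'(5.9432) = 86*5.9432 + 3 = 514.1152
x_1 = 5.9432 - 0.05*514.1152 = -19.7626


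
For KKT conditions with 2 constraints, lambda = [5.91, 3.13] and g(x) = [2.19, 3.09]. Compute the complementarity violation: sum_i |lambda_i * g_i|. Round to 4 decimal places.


KKT complementary slackness check:
lambda_1 * g_1 = 5.91 * 2.19 = 12.9429
lambda_2 * g_2 = 3.13 * 3.09 = 9.6717
Total violation = 12.9429 + 9.6717 = 22.6146


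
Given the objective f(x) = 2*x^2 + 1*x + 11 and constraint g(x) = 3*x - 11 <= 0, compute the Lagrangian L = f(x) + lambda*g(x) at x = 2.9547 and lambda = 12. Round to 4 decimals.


Step 1: Evaluate f(x).
f(2.9547) = 2*2.9547^2 + 1*2.9547 + 11 = 31.4152
Step 2: Evaluate g(x).
g(2.9547) = 3*2.9547 - 11 = -2.1359
Step 3: Compute Lagrangian.
L = 31.4152 + 12*-2.1359 = 5.7844


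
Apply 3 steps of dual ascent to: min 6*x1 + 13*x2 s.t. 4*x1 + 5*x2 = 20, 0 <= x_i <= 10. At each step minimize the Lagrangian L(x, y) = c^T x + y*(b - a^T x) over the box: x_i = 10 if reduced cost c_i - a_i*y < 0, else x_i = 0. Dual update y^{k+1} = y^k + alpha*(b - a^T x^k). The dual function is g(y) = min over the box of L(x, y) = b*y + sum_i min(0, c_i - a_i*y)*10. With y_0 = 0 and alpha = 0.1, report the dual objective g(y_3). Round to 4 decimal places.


Dual ascent for LP: min 6*x1 + 13*x2, 4*x1 + 5*x2 = 20, 0 <= x_i <= 10
Step 1: y^k = 0.0, reduced costs: (6.0, 13.0)
  x^k = (0.0, 0.0), subgradient = b - a^T x = 20.0
  y^{k+1} = 0.0 + 0.1*20.0 = 2.0
Step 2: y^k = 2.0, reduced costs: (-2.0, 3.0)
  x^k = (10.0, 0.0), subgradient = b - a^T x = -20.0
  y^{k+1} = 2.0 + 0.1*-20.0 = 0.0
Step 3: y^k = 0.0, reduced costs: (6.0, 13.0)
  x^k = (0.0, 0.0), subgradient = b - a^T x = 20.0
  y^{k+1} = 0.0 + 0.1*20.0 = 2.0
Dual objective at y_3 = 2.0: reduced costs (-2.0, 3.0), box minimizer x = (10.0, 0.0)
g(y_3) = b*y + (c1 - a1*y)*x1 + (c2 - a2*y)*x2 = 20*2.0 + (-2.0)*10.0 + 3.0*0.0 = 40.0 - 20.0 + 0.0 = 20.0


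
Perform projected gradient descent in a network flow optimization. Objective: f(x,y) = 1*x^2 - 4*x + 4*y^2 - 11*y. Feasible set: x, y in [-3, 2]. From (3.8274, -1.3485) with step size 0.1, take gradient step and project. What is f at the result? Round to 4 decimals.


Step 1: Compute gradient at (3.8274, -1.3485).
grad_x = 2*1*3.8274 - 4 = 3.6548
grad_y = 2*4*-1.3485 - 11 = -21.788
Step 2: Gradient step.
x_raw = 3.8274 - 0.1*3.6548 = 3.4619
y_raw = -1.3485 - 0.1*-21.788 = 0.8303
Step 3: Project onto [-3, 2].
x_proj = clip(3.4619) = 2.0
y_proj = clip(0.8303) = 0.8303
Step 4: Evaluate f.
f(2.0, 0.8303) = -10.3757


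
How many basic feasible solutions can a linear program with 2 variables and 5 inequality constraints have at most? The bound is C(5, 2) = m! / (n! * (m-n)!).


Each vertex corresponds to some choice of n active constraints out of m, so the number of vertices is at most C(m, n) = m! / (n!(m-n)!).
m = 5, n = 2
Numerator: 5 * 4
Denominator: 2! = 2
C(5, 2) = 10


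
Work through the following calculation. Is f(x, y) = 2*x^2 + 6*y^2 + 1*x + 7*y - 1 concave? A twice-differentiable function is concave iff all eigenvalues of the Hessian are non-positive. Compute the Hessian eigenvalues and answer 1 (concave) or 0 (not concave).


The Hessian of f(x,y) = 2*x^2 + 6*y^2 + 1*x + 7*y - 1 is:
H = [[4, 0], [0, 12]]
Trace = 4 + 12 = 16
Determinant = 4*12 - (0)^2 = 48
Discriminant = (16)^2 - 4*48 = 64.0
Eigenvalues: lambda_1 = 4.0, lambda_2 = 12.0
The function is not concave.

0


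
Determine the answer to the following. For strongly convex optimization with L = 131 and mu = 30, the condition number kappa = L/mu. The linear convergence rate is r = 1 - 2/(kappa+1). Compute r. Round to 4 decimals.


Step 1: Compute the condition number.
kappa = L/mu = 131/30 = 4.3667
Step 2: Compute the convergence rate.
r = 1 - 2/(kappa + 1) = 1 - 2*mu/(L + mu) = (L - mu)/(L + mu) = 101/161 = 0.6273


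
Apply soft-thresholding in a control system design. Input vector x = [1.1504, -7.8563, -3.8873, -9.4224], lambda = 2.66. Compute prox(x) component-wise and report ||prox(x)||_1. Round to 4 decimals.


Soft-thresholding with lambda = 2.66:
prox(1.1504) = sign(1.1504)*max(|1.1504| - 2.66, 0) = 0.0
prox(-7.8563) = sign(-7.8563)*max(|-7.8563| - 2.66, 0) = -5.1963
prox(-3.8873) = sign(-3.8873)*max(|-3.8873| - 2.66, 0) = -1.2273
prox(-9.4224) = sign(-9.4224)*max(|-9.4224| - 2.66, 0) = -6.7624
prox(x) = [0.0, -5.1963, -1.2273, -6.7624]
||prox(x)||_1 = 0.0 + 5.1963 + 1.2273 + 6.7624 = 13.186


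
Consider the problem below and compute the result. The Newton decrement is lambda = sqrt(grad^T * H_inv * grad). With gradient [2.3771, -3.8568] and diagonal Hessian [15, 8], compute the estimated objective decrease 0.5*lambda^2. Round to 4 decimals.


Step 1: H is diagonal, so H^(-1) * g = [0.1585, -0.4821].
Step 2: g^T H^(-1) g = sum_i g_i^2 / H_ii
  = (2.3771)^2/15 + (-3.8568)^2/8
  = 0.3767 + 1.8594 = 2.2361
Step 3: Objective decrease = 0.5 * g^T H^(-1) g = 1.118


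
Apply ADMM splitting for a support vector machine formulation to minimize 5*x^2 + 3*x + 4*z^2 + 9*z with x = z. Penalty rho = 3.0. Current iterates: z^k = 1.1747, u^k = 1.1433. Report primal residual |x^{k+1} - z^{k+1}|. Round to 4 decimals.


ADMM iteration with rho = 3.0, z^k = 1.1747, u^k = 1.1433
Step 1: x-update.
Minimize 5*x^2 + 3*x + (3.0/2)*(x - 1.1747 + 1.1433)^2
FOC: (2*5 + 3.0)*x = -3 + 3.0*(1.1747 - 1.1433)
x^{k+1} = -0.2235
Step 2: z-update.
Minimize 4*z^2 + 9*z + (3.0/2)*(-0.2235 - z + 1.1433)^2
FOC: (2*4 + 3.0)*z = -9 + 3.0*(-0.2235 + 1.1433)
z^{k+1} = -0.5673
Step 3: u-update.
u^{k+1} = 1.1433 - 0.2235 + 0.5673 = 1.4871
Step 4: Primal residual = |-0.2235 + 0.5673| = 0.3438


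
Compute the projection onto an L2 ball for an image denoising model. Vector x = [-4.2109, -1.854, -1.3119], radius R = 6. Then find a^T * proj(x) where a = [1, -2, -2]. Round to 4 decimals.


Step 1: Compute ||x|| (intermediates to 6 decimals).
||x|| = sqrt((-4.2109)^2 + (-1.854)^2 + (-1.3119)^2) = 4.784357
Step 2: Project.
Since ||x|| <= R, proj = x (no scaling needed).
proj(x) = [-4.2109, -1.854, -1.3119]
Step 3: Dot product.
a^T * proj(x) = 1*(-4.2109) - 2*(-1.854) - 2*(-1.3119) = 2.1209


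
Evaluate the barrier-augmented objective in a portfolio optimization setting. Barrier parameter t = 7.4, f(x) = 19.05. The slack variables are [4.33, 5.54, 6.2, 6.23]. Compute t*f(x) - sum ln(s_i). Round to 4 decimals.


Step 1: Compute log-barrier.
ln values: [1.4656, 1.712, 1.8245, 1.8294]
phi = -(1.4656 + 1.712 + 1.8245 + 1.8294) = -6.8315
Step 2: Compute augmented objective.
t*f(x) = 7.4*19.05 = 140.97
Total = 140.97 - 6.8315 = 134.1385


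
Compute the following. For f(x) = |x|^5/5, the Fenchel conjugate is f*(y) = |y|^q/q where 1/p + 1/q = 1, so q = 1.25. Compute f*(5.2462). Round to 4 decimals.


The conjugate exponent q satisfies 1/p + 1/q = 1.
p = 5, so q = 5/(5 - 1) = 1.25
|y|^q = 5.2462^1.25 = 7.9397
f*(5.2462) = 7.9397 / 1.25 = 6.3518


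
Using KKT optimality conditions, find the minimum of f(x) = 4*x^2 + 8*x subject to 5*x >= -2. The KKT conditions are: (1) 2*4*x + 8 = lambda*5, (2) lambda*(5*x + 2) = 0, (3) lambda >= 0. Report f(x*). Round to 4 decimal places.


Step 1: Try lambda = 0 (constraint inactive).
x_unc = -8/(2*4) = -1.0
Check: 5*-1.0 = -5.0 < -2 -- violated!
Step 2: Constraint must be active: 5*x = -2
x* = -2/5 = -0.4
lambda = (2*4*(-0.4) + 8)/5 = 0.96
Step 3: Compute optimal value.
f(x*) = 4*(-0.4)^2 + 8*(-0.4) = -2.56


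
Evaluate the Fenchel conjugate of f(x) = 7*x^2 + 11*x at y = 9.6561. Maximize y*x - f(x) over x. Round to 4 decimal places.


f*(y) = sup_x {y*x - a*x^2 - b*x} = sup_x {(y-b)*x - a*x^2}
FOC: (y - b) - 2a*x = 0 => x* = (y - b)/(2a)
x* = (9.6561 - 11)/(2*7) = -0.096
f*(9.6561) = (y-b)^2/(4a) = (9.6561 - 11)^2/(4*7)
= 1.8061/28 = 0.0645


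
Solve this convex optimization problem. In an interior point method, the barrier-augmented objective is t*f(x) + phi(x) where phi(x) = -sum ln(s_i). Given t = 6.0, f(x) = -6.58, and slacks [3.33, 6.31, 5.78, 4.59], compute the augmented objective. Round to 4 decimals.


Step 1: Compute log-barrier.
ln values: [1.203, 1.8421, 1.7544, 1.5239]
phi = -(1.203 + 1.8421 + 1.7544 + 1.5239) = -6.3234
Step 2: Compute augmented objective.
t*f(x) = 6.0*-6.58 = -39.48
Total = -39.48 - 6.3234 = -45.8034


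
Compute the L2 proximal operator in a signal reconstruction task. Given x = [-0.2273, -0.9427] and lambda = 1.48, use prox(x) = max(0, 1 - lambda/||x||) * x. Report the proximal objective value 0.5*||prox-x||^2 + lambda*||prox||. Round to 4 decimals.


Step 1: Compute ||x||.
||x|| = 0.9697
Step 2: Compute scaling factor.
scale = max(0, 1 - 1.48/0.9697) = 0.0
Step 3: prox(x) = [-0.0, -0.0]
||prox(x)|| = 0.0
Step 4: Proximal objective.
0.5*||prox-x||^2 = 0.4702
lambda*||prox|| = 0.0
Total = 0.4702


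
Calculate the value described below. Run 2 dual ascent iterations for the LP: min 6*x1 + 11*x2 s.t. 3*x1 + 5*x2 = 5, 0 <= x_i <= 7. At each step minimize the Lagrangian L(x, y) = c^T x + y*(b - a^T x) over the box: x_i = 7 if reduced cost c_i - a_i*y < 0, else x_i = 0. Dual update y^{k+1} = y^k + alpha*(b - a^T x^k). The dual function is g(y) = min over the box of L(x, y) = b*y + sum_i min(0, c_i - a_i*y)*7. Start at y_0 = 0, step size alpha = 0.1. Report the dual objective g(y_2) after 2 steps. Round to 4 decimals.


Dual ascent for LP: min 6*x1 + 11*x2, 3*x1 + 5*x2 = 5, 0 <= x_i <= 7
Step 1: y^k = 0.0, reduced costs: (6.0, 11.0)
  x^k = (0.0, 0.0), subgradient = b - a^T x = 5.0
  y^{k+1} = 0.0 + 0.1*5.0 = 0.5
Step 2: y^k = 0.5, reduced costs: (4.5, 8.5)
  x^k = (0.0, 0.0), subgradient = b - a^T x = 5.0
  y^{k+1} = 0.5 + 0.1*5.0 = 1.0
Dual objective at y_2 = 1.0: reduced costs (3.0, 6.0), box minimizer x = (0.0, 0.0)
g(y_2) = b*y + (c1 - a1*y)*x1 + (c2 - a2*y)*x2 = 5*1.0 + 3.0*0.0 + 6.0*0.0 = 5.0 + 0.0 + 0.0 = 5.0


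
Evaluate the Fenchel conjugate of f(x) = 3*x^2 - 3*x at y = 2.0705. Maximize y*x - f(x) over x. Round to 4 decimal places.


f*(y) = sup_x {y*x - a*x^2 - b*x} = sup_x {(y-b)*x - a*x^2}
FOC: (y - b) - 2a*x = 0 => x* = (y - b)/(2a)
x* = (2.0705 + 3)/(2*3) = 0.8451
f*(2.0705) = (y-b)^2/(4a) = (2.0705 + 3)^2/(4*3)
= 25.71/12 = 2.1425


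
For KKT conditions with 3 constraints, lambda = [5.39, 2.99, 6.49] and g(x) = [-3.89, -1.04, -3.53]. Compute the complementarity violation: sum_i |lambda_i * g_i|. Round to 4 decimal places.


KKT complementary slackness check:
lambda_1 * g_1 = 5.39 * -3.89 = -20.9671
lambda_2 * g_2 = 2.99 * -1.04 = -3.1096
lambda_3 * g_3 = 6.49 * -3.53 = -22.9097
Total violation = 20.9671 + 3.1096 + 22.9097 = 46.9864


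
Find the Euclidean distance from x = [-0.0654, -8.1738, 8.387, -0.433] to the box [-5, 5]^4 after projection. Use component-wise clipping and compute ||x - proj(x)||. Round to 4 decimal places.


Project each component onto [-5, 5].
clip(-0.0654) = -0.0654, clip(-8.1738) = -5.0, clip(8.387) = 5.0, clip(-0.433) = -0.433
Projection = [-0.0654, -5.0, 5.0, -0.433]
Squared diffs: [0.0, 10.073, 11.4718, 0.0]
Distance = sqrt(21.5448) = 4.6416


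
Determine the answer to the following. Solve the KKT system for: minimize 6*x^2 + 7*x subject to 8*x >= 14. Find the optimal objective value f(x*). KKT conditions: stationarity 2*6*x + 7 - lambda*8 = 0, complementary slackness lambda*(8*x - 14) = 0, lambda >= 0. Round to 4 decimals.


Step 1: Try lambda = 0 (constraint inactive).
x_unc = -7/(2*6) = -0.5833
Check: 8*-0.5833 = -4.6664 < 14 -- violated!
Step 2: Constraint must be active: 8*x = 14
x* = 14/8 = 1.75
lambda = (2*6*1.75 + 7)/8 = 3.5
Step 3: Compute optimal value.
f(x*) = 6*1.75^2 + 7*1.75 = 30.625


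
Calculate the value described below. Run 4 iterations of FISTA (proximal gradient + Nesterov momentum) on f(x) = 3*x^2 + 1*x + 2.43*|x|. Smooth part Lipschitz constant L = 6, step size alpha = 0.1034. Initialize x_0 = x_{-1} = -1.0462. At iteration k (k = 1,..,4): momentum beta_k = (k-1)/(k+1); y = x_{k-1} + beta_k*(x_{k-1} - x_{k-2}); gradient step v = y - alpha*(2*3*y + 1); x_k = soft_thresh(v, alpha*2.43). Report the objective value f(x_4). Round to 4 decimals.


FISTA on f(x) = 3*x^2 + 1*x + 2.43*|x|
L = 6, alpha = 0.1034
Iteration 1: beta = 0.0, y = -1.0462 + 0.0*(-1.0462 + 1.0462) = -1.0462
  grad(y) = -5.2772, v = y - alpha*grad = -0.5005
  prox(v) = soft_thresh(-0.5005, 0.2513) = -0.2493
Iteration 2: beta = 0.3333, y = -0.2493 + 0.3333*(-0.2493 + 1.0462) = 0.0164
  grad(y) = 1.0982, v = y - alpha*grad = -0.0972
  prox(v) = soft_thresh(-0.0972, 0.2513) = 0.0
Iteration 3: beta = 0.5, y = 0.0 + 0.5*(0.0 + 0.2493) = 0.1246
  grad(y) = 1.7478, v = y - alpha*grad = -0.0561
  prox(v) = soft_thresh(-0.0561, 0.2513) = 0.0
Iteration 4: beta = 0.6, y = 0.0 + 0.6*(0.0 - 0.0) = 0.0
  grad(y) = 1.0, v = y - alpha*grad = -0.1034
  prox(v) = soft_thresh(-0.1034, 0.2513) = 0.0
f(x_4) = 3*0.0^2 + 1*0.0 + 2.43*|0.0| = 0.0


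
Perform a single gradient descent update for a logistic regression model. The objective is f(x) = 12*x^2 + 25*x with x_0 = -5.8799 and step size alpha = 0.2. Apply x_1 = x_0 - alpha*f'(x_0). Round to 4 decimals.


We compute the gradient at x_0 and apply the update.
f'(x) = 24*x + 25
f'(-5.8799) = 24*-5.8799 + 25 = -116.1176
x_1 = -5.8799 - 0.2*-116.1176 = 17.3436


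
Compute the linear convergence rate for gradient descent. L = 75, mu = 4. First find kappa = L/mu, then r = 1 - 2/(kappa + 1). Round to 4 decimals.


Step 1: Compute the condition number.
kappa = L/mu = 75/4 = 18.75
Step 2: Compute the convergence rate.
r = 1 - 2/(kappa + 1) = 1 - 2*mu/(L + mu) = (L - mu)/(L + mu) = 71/79 = 0.8987


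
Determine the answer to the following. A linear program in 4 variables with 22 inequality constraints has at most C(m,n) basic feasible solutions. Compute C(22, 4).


Each vertex corresponds to some choice of n active constraints out of m, so the number of vertices is at most C(m, n) = m! / (n!(m-n)!).
m = 22, n = 4
Numerator: 22 * 21 * 20 * 19
Denominator: 4! = 24
C(22, 4) = 7315


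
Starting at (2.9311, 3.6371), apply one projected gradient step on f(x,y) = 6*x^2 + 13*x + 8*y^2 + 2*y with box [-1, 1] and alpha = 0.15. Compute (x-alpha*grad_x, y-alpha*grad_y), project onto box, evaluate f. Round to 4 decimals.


Step 1: Compute gradient at (2.9311, 3.6371).
grad_x = 2*6*2.9311 + 13 = 48.1732
grad_y = 2*8*3.6371 + 2 = 60.1936
Step 2: Gradient step.
x_raw = 2.9311 - 0.15*48.1732 = -4.2949
y_raw = 3.6371 - 0.15*60.1936 = -5.3919
Step 3: Project onto [-1, 1].
x_proj = clip(-4.2949) = -1.0
y_proj = clip(-5.3919) = -1.0
Step 4: Evaluate f.
f(-1.0, -1.0) = -1.0


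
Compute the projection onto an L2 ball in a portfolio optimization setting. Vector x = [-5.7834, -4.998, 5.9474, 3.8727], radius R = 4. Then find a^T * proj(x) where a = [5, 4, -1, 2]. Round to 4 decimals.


Step 1: Compute ||x|| (intermediates to 6 decimals).
||x|| = sqrt((-5.7834)^2 + (-4.998)^2 + 5.9474^2 + 3.8727^2) = 10.430584
Step 2: Project.
Since ||x|| > R, scale = R/||x|| = 4/10.430584 = 0.383488, proj(x) = scale * x
proj(x) = [-2.217864, -1.916673, 2.280757, 1.485134]
Step 3: Dot product.
a^T * proj(x) = 5*(-2.217864) + 4*(-1.916673) - 1*2.280757 + 2*1.485134 = -18.0665


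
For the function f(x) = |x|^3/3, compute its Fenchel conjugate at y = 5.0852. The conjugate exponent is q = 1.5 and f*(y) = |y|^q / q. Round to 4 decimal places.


The conjugate exponent q satisfies 1/p + 1/q = 1.
p = 3, so q = 3/(3 - 1) = 1.5
|y|^q = 5.0852^1.5 = 11.4673
f*(5.0852) = 11.4673 / 1.5 = 7.6449


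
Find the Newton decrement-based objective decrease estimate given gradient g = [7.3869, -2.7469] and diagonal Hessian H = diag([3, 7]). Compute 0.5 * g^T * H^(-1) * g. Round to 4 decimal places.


Step 1: H is diagonal, so H^(-1) * g = [2.4623, -0.3924].
Step 2: g^T H^(-1) g = sum_i g_i^2 / H_ii
  = (7.3869)^2/3 + (-2.7469)^2/7
  = 18.1888 + 1.0779 = 19.2667
Step 3: Objective decrease = 0.5 * g^T H^(-1) g = 9.6333


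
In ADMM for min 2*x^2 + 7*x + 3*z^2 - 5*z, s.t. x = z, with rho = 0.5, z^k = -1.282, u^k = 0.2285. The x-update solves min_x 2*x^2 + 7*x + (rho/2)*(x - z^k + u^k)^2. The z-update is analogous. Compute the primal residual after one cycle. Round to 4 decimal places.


ADMM iteration with rho = 0.5, z^k = -1.282, u^k = 0.2285
Step 1: x-update.
Minimize 2*x^2 + 7*x + (0.5/2)*(x + 1.282 + 0.2285)^2
FOC: (2*2 + 0.5)*x = -7 + 0.5*(-1.282 - 0.2285)
x^{k+1} = -1.7234
Step 2: z-update.
Minimize 3*z^2 - 5*z + (0.5/2)*(-1.7234 - z + 0.2285)^2
FOC: (2*3 + 0.5)*z = 5 + 0.5*(-1.7234 + 0.2285)
z^{k+1} = 0.6542
Step 3: u-update.
u^{k+1} = 0.2285 - 1.7234 - 0.6542 = -2.1491
Step 4: Primal residual = |-1.7234 - 0.6542| = 2.3776


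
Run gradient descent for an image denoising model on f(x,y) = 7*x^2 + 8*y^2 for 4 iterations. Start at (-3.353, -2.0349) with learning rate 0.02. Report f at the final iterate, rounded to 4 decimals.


Gradient descent on f(x,y) = 7*x^2 + 8*y^2.
Starting point: (-3.353, -2.0349), alpha = 0.02
Step 1: grad_x = 2*7*-3.353 = -46.942, grad_y = 2*8*-2.0349 = -32.5584
  x_1 = -3.353 - 0.02*-46.942 = -2.4142
  y_1 = -2.0349 - 0.02*-32.5584 = -1.3837
Step 2: grad_x = 2*7*-2.4142 = -33.7982, grad_y = 2*8*-1.3837 = -22.1397
  x_2 = -2.4142 - 0.02*-33.7982 = -1.7382
  y_2 = -1.3837 - 0.02*-22.1397 = -0.9409
Step 3: grad_x = 2*7*-1.7382 = -24.3347, grad_y = 2*8*-0.9409 = -15.055
  x_3 = -1.7382 - 0.02*-24.3347 = -1.2515
  y_3 = -0.9409 - 0.02*-15.055 = -0.6398
Step 4: grad_x = 2*7*-1.2515 = -17.521, grad_y = 2*8*-0.6398 = -10.2374
  x_4 = -1.2515 - 0.02*-17.521 = -0.9011
  y_4 = -0.6398 - 0.02*-10.2374 = -0.4351
f(-0.9011, -0.4351) = 7*(-0.9011)^2 + 8*(-0.4351)^2 = 7.198


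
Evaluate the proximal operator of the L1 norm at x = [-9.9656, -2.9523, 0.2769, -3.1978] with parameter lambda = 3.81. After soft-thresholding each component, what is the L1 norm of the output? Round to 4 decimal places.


Soft-thresholding with lambda = 3.81:
prox(-9.9656) = sign(-9.9656)*max(|-9.9656| - 3.81, 0) = -6.1556
prox(-2.9523) = sign(-2.9523)*max(|-2.9523| - 3.81, 0) = 0.0
prox(0.2769) = sign(0.2769)*max(|0.2769| - 3.81, 0) = 0.0
prox(-3.1978) = sign(-3.1978)*max(|-3.1978| - 3.81, 0) = 0.0
prox(x) = [-6.1556, 0.0, 0.0, 0.0]
||prox(x)||_1 = 6.1556 + 0.0 + 0.0 + 0.0 = 6.1556


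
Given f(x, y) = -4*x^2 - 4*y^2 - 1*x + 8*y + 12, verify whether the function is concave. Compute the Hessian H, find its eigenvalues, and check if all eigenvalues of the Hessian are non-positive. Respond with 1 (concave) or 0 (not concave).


The Hessian of f(x,y) = -4*x^2 - 4*y^2 - 1*x + 8*y + 12 is:
H = [[-8, 0], [0, -8]]
Trace = -8 - 8 = -16
Determinant = -8*-8 - (0)^2 = 64
Discriminant = (-16)^2 - 4*64 = 0.0
Eigenvalues: lambda_1 = -8.0, lambda_2 = -8.0
The function is concave.

1


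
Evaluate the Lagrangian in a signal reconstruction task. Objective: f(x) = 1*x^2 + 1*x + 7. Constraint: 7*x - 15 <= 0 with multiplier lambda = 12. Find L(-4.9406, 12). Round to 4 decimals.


Step 1: Evaluate f(x).
f(-4.9406) = 1*(-4.9406)^2 + 1*(-4.9406) + 7 = 26.4689
Step 2: Evaluate g(x).
g(-4.9406) = 7*-4.9406 - 15 = -49.5842
Step 3: Compute Lagrangian.
L = 26.4689 + 12*-49.5842 = -568.5415


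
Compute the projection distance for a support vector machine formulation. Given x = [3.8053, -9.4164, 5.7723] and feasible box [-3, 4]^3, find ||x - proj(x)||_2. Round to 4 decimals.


Project each component onto [-3, 4].
clip(3.8053) = 3.8053, clip(-9.4164) = -3.0, clip(5.7723) = 4.0
Projection = [3.8053, -3.0, 4.0]
Squared diffs: [0.0, 41.1702, 3.141]
Distance = sqrt(44.3112) = 6.6567


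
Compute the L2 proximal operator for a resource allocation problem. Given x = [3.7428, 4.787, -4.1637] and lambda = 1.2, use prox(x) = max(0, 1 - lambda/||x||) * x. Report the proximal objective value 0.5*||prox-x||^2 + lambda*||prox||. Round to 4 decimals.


Step 1: Compute ||x||.
||x|| = 7.3662
Step 2: Compute scaling factor.
scale = max(0, 1 - 1.2/7.3662) = 0.8371
Step 3: prox(x) = [3.1331, 4.0072, -3.4854]
||prox(x)|| = 6.1662
Step 4: Proximal objective.
0.5*||prox-x||^2 = 0.72
lambda*||prox|| = 7.3994
Total = 8.1194


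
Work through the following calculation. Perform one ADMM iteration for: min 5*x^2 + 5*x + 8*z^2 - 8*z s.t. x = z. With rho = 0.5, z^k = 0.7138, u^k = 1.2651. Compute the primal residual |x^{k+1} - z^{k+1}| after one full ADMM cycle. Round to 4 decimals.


ADMM iteration with rho = 0.5, z^k = 0.7138, u^k = 1.2651
Step 1: x-update.
Minimize 5*x^2 + 5*x + (0.5/2)*(x - 0.7138 + 1.2651)^2
FOC: (2*5 + 0.5)*x = -5 + 0.5*(0.7138 - 1.2651)
x^{k+1} = -0.5024
Step 2: z-update.
Minimize 8*z^2 - 8*z + (0.5/2)*(-0.5024 - z + 1.2651)^2
FOC: (2*8 + 0.5)*z = 8 + 0.5*(-0.5024 + 1.2651)
z^{k+1} = 0.508
Step 3: u-update.
u^{k+1} = 1.2651 - 0.5024 - 0.508 = 0.2547
Step 4: Primal residual = |-0.5024 - 0.508| = 1.0104


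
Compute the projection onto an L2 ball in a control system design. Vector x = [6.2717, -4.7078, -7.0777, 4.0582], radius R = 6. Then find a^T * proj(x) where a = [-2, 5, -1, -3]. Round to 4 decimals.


Step 1: Compute ||x|| (intermediates to 6 decimals).
||x|| = sqrt(6.2717^2 + (-4.7078)^2 + (-7.0777)^2 + 4.0582^2) = 11.316379
Step 2: Project.
Since ||x|| > R, scale = R/||x|| = 6/11.316379 = 0.530205, proj(x) = scale * x
proj(x) = [3.325287, -2.496099, -3.752632, 2.151678]
Step 3: Dot product.
a^T * proj(x) = -2*3.325287 + 5*(-2.496099) - 1*(-3.752632) - 3*2.151678 = -21.8335


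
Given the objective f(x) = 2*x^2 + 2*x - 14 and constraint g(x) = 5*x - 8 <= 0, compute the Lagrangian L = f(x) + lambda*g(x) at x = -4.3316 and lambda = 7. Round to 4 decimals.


Step 1: Evaluate f(x).
f(-4.3316) = 2*(-4.3316)^2 + 2*(-4.3316) - 14 = 14.8623
Step 2: Evaluate g(x).
g(-4.3316) = 5*-4.3316 - 8 = -29.658
Step 3: Compute Lagrangian.
L = 14.8623 + 7*-29.658 = -192.7437


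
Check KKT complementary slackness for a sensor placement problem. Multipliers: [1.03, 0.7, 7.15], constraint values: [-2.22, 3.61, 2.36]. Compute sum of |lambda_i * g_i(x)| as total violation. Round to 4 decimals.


KKT complementary slackness check:
lambda_1 * g_1 = 1.03 * -2.22 = -2.2866
lambda_2 * g_2 = 0.7 * 3.61 = 2.527
lambda_3 * g_3 = 7.15 * 2.36 = 16.874
Total violation = 2.2866 + 2.527 + 16.874 = 21.6876


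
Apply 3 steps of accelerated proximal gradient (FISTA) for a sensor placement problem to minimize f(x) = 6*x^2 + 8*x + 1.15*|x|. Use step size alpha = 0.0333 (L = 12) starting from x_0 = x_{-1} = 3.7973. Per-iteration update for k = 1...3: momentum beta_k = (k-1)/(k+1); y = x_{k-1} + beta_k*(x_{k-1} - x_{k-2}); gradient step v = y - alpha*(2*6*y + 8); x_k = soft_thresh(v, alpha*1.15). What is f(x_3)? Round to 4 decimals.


FISTA on f(x) = 6*x^2 + 8*x + 1.15*|x|
L = 12, alpha = 0.0333
Iteration 1: beta = 0.0, y = 3.7973 + 0.0*(3.7973 - 3.7973) = 3.7973
  grad(y) = 53.5676, v = y - alpha*grad = 2.0135
  prox(v) = soft_thresh(2.0135, 0.0383) = 1.9752
Iteration 2: beta = 0.3333, y = 1.9752 + 0.3333*(1.9752 - 3.7973) = 1.3678
  grad(y) = 24.4141, v = y - alpha*grad = 0.5549
  prox(v) = soft_thresh(0.5549, 0.0383) = 0.5166
Iteration 3: beta = 0.5, y = 0.5166 + 0.5*(0.5166 - 1.9752) = -0.2128
  grad(y) = 5.4468, v = y - alpha*grad = -0.3941
  prox(v) = soft_thresh(-0.3941, 0.0383) = -0.3559
f(x_3) = 6*(-0.3559)^2 + 8*(-0.3559) + 1.15*|-0.3559| = -1.6778


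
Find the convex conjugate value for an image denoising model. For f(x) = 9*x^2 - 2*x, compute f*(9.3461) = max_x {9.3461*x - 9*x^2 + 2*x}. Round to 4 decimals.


f*(y) = sup_x {y*x - a*x^2 - b*x} = sup_x {(y-b)*x - a*x^2}
FOC: (y - b) - 2a*x = 0 => x* = (y - b)/(2a)
x* = (9.3461 + 2)/(2*9) = 0.6303
f*(9.3461) = (y-b)^2/(4a) = (9.3461 + 2)^2/(4*9)
= 128.734/36 = 3.5759


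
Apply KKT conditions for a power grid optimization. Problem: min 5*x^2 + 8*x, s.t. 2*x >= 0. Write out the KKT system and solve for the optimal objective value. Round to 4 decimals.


Step 1: Try lambda = 0 (constraint inactive).
x_unc = -8/(2*5) = -0.8
Check: 2*-0.8 = -1.6 < 0 -- violated!
Step 2: Constraint must be active: 2*x = 0
x* = 0/2 = 0.0
lambda = (2*5*0.0 + 8)/2 = 4.0
Step 3: Compute optimal value.
f(x*) = 5*0.0^2 + 8*0.0 = 0.0


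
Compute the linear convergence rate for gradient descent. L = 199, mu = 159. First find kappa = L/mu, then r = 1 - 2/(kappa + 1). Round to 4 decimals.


Step 1: Compute the condition number.
kappa = L/mu = 199/159 = 1.2516
Step 2: Compute the convergence rate.
r = 1 - 2/(kappa + 1) = 1 - 2*mu/(L + mu) = (L - mu)/(L + mu) = 40/358 = 0.1117


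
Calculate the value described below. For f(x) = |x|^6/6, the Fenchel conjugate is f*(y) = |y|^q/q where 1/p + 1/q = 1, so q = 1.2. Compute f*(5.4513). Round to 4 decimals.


The conjugate exponent q satisfies 1/p + 1/q = 1.
p = 6, so q = 6/(6 - 1) = 1.2
|y|^q = 5.4513^1.2 = 7.6524
f*(5.4513) = 7.6524 / 1.2 = 6.377


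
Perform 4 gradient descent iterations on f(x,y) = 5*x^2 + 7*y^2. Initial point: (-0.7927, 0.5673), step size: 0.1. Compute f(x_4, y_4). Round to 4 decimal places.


Gradient descent on f(x,y) = 5*x^2 + 7*y^2.
Starting point: (-0.7927, 0.5673), alpha = 0.1
Step 1: grad_x = 2*5*-0.7927 = -7.927, grad_y = 2*7*0.5673 = 7.9422
  x_1 = -0.7927 - 0.1*-7.927 = 0.0
  y_1 = 0.5673 - 0.1*7.9422 = -0.2269
Step 2: grad_x = 2*5*0.0 = 0.0, grad_y = 2*7*-0.2269 = -3.1769
  x_2 = 0.0 - 0.1*0.0 = 0.0
  y_2 = -0.2269 - 0.1*-3.1769 = 0.0908
Step 3: grad_x = 2*5*0.0 = 0.0, grad_y = 2*7*0.0908 = 1.2708
  x_3 = 0.0 - 0.1*0.0 = 0.0
  y_3 = 0.0908 - 0.1*1.2708 = -0.0363
Step 4: grad_x = 2*5*0.0 = 0.0, grad_y = 2*7*-0.0363 = -0.5083
  x_4 = 0.0 - 0.1*0.0 = 0.0
  y_4 = -0.0363 - 0.1*-0.5083 = 0.0145
f(0.0, 0.0145) = 5*0.0^2 + 7*0.0145^2 = 0.0015


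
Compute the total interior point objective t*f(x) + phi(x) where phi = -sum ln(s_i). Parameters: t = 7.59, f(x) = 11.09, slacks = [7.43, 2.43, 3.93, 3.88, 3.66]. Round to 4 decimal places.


Step 1: Compute log-barrier.
ln values: [2.0055, 0.8879, 1.3686, 1.3558, 1.2975]
phi = -(2.0055 + 0.8879 + 1.3686 + 1.3558 + 1.2975) = -6.9154
Step 2: Compute augmented objective.
t*f(x) = 7.59*11.09 = 84.1731
Total = 84.1731 - 6.9154 = 77.2577


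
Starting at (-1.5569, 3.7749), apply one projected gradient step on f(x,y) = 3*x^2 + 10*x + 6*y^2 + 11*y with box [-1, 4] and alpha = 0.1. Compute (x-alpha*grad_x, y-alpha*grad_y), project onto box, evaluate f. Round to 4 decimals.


Step 1: Compute gradient at (-1.5569, 3.7749).
grad_x = 2*3*-1.5569 + 10 = 0.6586
grad_y = 2*6*3.7749 + 11 = 56.2988
Step 2: Gradient step.
x_raw = -1.5569 - 0.1*0.6586 = -1.6228
y_raw = 3.7749 - 0.1*56.2988 = -1.855
Step 3: Project onto [-1, 4].
x_proj = clip(-1.6228) = -1.0
y_proj = clip(-1.855) = -1.0
Step 4: Evaluate f.
f(-1.0, -1.0) = -12.0


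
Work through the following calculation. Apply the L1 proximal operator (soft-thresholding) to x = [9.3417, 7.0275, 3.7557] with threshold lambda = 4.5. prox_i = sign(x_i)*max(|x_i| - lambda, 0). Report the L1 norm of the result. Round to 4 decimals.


Soft-thresholding with lambda = 4.5:
prox(9.3417) = sign(9.3417)*max(|9.3417| - 4.5, 0) = 4.8417
prox(7.0275) = sign(7.0275)*max(|7.0275| - 4.5, 0) = 2.5275
prox(3.7557) = sign(3.7557)*max(|3.7557| - 4.5, 0) = 0.0
prox(x) = [4.8417, 2.5275, 0.0]
||prox(x)||_1 = 4.8417 + 2.5275 + 0.0 = 7.3692


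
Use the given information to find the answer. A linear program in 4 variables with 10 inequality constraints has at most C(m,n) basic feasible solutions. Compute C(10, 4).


Each vertex corresponds to some choice of n active constraints out of m, so the number of vertices is at most C(m, n) = m! / (n!(m-n)!).
m = 10, n = 4
Numerator: 10 * 9 * 8 * 7
Denominator: 4! = 24
C(10, 4) = 210


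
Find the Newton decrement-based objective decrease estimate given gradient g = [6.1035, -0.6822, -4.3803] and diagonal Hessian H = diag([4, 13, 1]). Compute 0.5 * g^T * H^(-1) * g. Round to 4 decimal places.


Step 1: H is diagonal, so H^(-1) * g = [1.5259, -0.0525, -4.3803].
Step 2: g^T H^(-1) g = sum_i g_i^2 / H_ii
  = (6.1035)^2/4 + (-0.6822)^2/13 + (-4.3803)^2/1
  = 9.3132 + 0.0358 + 19.187 = 28.536
Step 3: Objective decrease = 0.5 * g^T H^(-1) g = 14.268


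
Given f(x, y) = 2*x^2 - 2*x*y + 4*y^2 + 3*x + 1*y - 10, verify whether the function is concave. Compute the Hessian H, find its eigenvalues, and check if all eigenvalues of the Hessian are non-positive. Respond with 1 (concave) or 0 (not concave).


The Hessian of f(x,y) = 2*x^2 - 2*x*y + 4*y^2 + 3*x + 1*y - 10 is:
H = [[4, -2], [-2, 8]]
Trace = 4 + 8 = 12
Determinant = 4*8 - (-2)^2 = 28
Discriminant = (12)^2 - 4*28 = 32.0
Eigenvalues: lambda_1 = 3.1716, lambda_2 = 8.8284
The function is not concave.

0


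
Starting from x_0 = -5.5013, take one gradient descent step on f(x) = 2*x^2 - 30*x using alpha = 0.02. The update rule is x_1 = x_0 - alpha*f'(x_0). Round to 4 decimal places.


We compute the gradient at x_0 and apply the update.
f'(x) = 4*x - 30
f'(-5.5013) = 4*-5.5013 - 30 = -52.0052
x_1 = -5.5013 - 0.02*-52.0052 = -4.4612


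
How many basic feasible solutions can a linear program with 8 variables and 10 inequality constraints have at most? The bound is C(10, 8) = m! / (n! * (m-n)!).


Each vertex corresponds to some choice of n active constraints out of m, so the number of vertices is at most C(m, n) = m! / (n!(m-n)!).
m = 10, n = 8
Numerator: 10 * 9 * 8 * 7 * 6 * 5 * 4 * 3
Denominator: 8! = 40320
C(10, 8) = 45


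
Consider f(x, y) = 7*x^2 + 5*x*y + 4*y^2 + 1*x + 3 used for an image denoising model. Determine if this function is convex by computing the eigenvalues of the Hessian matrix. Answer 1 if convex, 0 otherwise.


The Hessian of f(x,y) = 7*x^2 + 5*x*y + 4*y^2 + 1*x + 3 is:
H = [[14, 5], [5, 8]]
Trace = 14 + 8 = 22
Determinant = 14*8 - (5)^2 = 87
Discriminant = (22)^2 - 4*87 = 136.0
Eigenvalues: lambda_1 = 5.169, lambda_2 = 16.831
The function is convex.

1


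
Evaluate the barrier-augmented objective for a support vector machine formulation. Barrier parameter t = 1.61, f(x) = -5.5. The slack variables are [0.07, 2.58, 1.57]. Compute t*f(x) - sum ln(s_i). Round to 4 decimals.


Step 1: Compute log-barrier.
ln values: [-2.6593, 0.9478, 0.4511]
phi = -(-2.6593 + 0.9478 + 0.4511) = 1.2604
Step 2: Compute augmented objective.
t*f(x) = 1.61*-5.5 = -8.855
Total = -8.855 + 1.2604 = -7.5946


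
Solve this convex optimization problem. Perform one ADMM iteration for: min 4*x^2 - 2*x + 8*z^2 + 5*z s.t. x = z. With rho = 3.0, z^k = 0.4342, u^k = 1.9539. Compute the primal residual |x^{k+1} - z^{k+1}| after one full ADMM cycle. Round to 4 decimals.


ADMM iteration with rho = 3.0, z^k = 0.4342, u^k = 1.9539
Step 1: x-update.
Minimize 4*x^2 - 2*x + (3.0/2)*(x - 0.4342 + 1.9539)^2
FOC: (2*4 + 3.0)*x = 2 + 3.0*(0.4342 - 1.9539)
x^{k+1} = -0.2326
Step 2: z-update.
Minimize 8*z^2 + 5*z + (3.0/2)*(-0.2326 - z + 1.9539)^2
FOC: (2*8 + 3.0)*z = -5 + 3.0*(-0.2326 + 1.9539)
z^{k+1} = 0.0086
Step 3: u-update.
u^{k+1} = 1.9539 - 0.2326 - 0.0086 = 1.7126
Step 4: Primal residual = |-0.2326 - 0.0086| = 0.2413


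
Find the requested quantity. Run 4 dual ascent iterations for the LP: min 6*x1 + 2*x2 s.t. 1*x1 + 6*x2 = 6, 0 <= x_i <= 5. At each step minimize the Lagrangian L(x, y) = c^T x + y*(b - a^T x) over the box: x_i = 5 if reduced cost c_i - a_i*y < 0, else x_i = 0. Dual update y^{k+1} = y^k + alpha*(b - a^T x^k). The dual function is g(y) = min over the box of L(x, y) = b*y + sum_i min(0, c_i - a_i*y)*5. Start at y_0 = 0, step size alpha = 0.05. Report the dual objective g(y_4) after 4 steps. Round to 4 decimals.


Dual ascent for LP: min 6*x1 + 2*x2, 1*x1 + 6*x2 = 6, 0 <= x_i <= 5
Step 1: y^k = 0.0, reduced costs: (6.0, 2.0)
  x^k = (0.0, 0.0), subgradient = b - a^T x = 6.0
  y^{k+1} = 0.0 + 0.05*6.0 = 0.3
Step 2: y^k = 0.3, reduced costs: (5.7, 0.2)
  x^k = (0.0, 0.0), subgradient = b - a^T x = 6.0
  y^{k+1} = 0.3 + 0.05*6.0 = 0.6
Step 3: y^k = 0.6, reduced costs: (5.4, -1.6)
  x^k = (0.0, 5.0), subgradient = b - a^T x = -24.0
  y^{k+1} = 0.6 + 0.05*-24.0 = -0.6
Step 4: y^k = -0.6, reduced costs: (6.6, 5.6)
  x^k = (0.0, 0.0), subgradient = b - a^T x = 6.0
  y^{k+1} = -0.6 + 0.05*6.0 = -0.3
Dual objective at y_4 = -0.3: reduced costs (6.3, 3.8), box minimizer x = (0.0, 0.0)
g(y_4) = b*y + (c1 - a1*y)*x1 + (c2 - a2*y)*x2 = 6*(-0.3) + 6.3*0.0 + 3.8*0.0 = -1.8 + 0.0 + 0.0 = -1.8


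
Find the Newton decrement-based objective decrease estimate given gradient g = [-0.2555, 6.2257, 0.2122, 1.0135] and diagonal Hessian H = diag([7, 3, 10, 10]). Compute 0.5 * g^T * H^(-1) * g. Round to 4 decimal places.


Step 1: H is diagonal, so H^(-1) * g = [-0.0365, 2.0752, 0.0212, 0.1014].
Step 2: g^T H^(-1) g = sum_i g_i^2 / H_ii
  = (-0.2555)^2/7 + (6.2257)^2/3 + (0.2122)^2/10 + (1.0135)^2/10
  = 0.0093 + 12.9198 + 0.0045 + 0.1027 = 13.0363
Step 3: Objective decrease = 0.5 * g^T H^(-1) g = 6.5182


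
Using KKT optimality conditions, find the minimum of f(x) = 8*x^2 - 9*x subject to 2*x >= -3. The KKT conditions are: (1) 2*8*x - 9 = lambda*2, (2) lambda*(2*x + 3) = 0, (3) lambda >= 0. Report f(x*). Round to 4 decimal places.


Step 1: Try lambda = 0 (constraint inactive).
Stationarity: 2*8*x - 9 = 0
x* = 9/(2*8) = 0.5625
Check constraint: 2*0.5625 = 1.125 >= -3 -- satisfied.
Step 2: Compute optimal value.
f(x*) = 8*0.5625^2 - 9*0.5625 = -2.5313


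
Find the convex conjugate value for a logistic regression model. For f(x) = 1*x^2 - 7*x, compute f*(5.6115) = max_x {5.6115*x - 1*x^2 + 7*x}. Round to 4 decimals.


f*(y) = sup_x {y*x - a*x^2 - b*x} = sup_x {(y-b)*x - a*x^2}
FOC: (y - b) - 2a*x = 0 => x* = (y - b)/(2a)
x* = (5.6115 + 7)/(2*1) = 6.3058
f*(5.6115) = (y-b)^2/(4a) = (5.6115 + 7)^2/(4*1)
= 159.0499/4 = 39.7625


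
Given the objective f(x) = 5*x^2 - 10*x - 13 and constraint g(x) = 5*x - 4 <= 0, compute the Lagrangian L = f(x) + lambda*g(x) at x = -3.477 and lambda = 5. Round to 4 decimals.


Step 1: Evaluate f(x).
f(-3.477) = 5*(-3.477)^2 - 10*(-3.477) - 13 = 82.2176
Step 2: Evaluate g(x).
g(-3.477) = 5*-3.477 - 4 = -21.385
Step 3: Compute Lagrangian.
L = 82.2176 + 5*-21.385 = -24.7074


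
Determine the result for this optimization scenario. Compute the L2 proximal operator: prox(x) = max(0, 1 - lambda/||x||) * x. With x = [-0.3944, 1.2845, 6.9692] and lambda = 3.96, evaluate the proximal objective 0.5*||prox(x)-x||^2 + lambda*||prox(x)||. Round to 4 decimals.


Step 1: Compute ||x||.
||x|| = 7.0976
Step 2: Compute scaling factor.
scale = max(0, 1 - 3.96/7.0976) = 0.4421
Step 3: prox(x) = [-0.1743, 0.5678, 3.0808]
||prox(x)|| = 3.1376
Step 4: Proximal objective.
0.5*||prox-x||^2 = 7.8408
lambda*||prox|| = 12.4249
Total = 20.2655
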